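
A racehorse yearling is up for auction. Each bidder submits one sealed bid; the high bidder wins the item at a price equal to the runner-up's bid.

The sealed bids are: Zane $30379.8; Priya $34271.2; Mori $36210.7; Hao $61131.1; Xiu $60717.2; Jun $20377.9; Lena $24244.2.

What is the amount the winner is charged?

$60717.2

Highest bid: Hao at $61131.1, so Hao wins.
Second-highest bid: Xiu at $60717.2 — that is the price the winner pays.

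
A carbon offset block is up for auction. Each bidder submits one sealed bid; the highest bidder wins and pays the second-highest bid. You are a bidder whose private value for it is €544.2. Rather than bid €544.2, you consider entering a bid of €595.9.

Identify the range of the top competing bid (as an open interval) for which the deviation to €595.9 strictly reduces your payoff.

If the competing bid is below €544.2, both bids win at the same price — no difference.
If it is above €595.9, both bids lose — no difference.
If it lies strictly between €544.2 and €595.9, bidding your value loses (payoff 0) while bidding €595.9 wins at a price above your value (payoff negative).
So the deviation strictly hurts on the open interval (€544.2, €595.9).

(€544.2, €595.9)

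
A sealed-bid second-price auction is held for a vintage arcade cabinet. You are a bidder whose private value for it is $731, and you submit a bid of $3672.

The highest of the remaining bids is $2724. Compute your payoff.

Your bid $3672 exceeds the highest competing bid $2724, so you win.
In a second-price auction the winner pays the second-highest bid, $2724.
Payoff = value − price = $731 − $2724 = −$1993.

−$1993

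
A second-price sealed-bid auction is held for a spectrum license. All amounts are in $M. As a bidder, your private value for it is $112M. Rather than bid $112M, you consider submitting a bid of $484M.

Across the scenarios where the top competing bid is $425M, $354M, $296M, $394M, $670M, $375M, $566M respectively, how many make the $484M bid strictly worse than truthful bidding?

The deviation hurts exactly when the highest competing bid lies strictly between $112M and $484M — overbidding then wins at a price above your value.
$425M: inside the interval → strictly worse (loss $313M).
$354M: inside the interval → strictly worse (loss $242M).
$296M: inside the interval → strictly worse (loss $184M).
$394M: inside the interval → strictly worse (loss $282M).
$670M: above both → same outcome either way.
$375M: inside the interval → strictly worse (loss $263M).
$566M: above both → same outcome either way.
Count: 5.

5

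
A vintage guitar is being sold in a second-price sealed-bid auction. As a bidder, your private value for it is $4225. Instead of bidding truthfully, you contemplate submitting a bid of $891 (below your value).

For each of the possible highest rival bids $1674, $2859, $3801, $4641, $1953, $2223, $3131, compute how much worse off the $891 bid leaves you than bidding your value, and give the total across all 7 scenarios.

The deviation costs you only when the competing bid falls strictly between $891 and $4225; elsewhere both bids give the same outcome.
$1674: truthful payoff $2551, deviation payoff $0 → loss $2551.
$2859: truthful payoff $1366, deviation payoff $0 → loss $1366.
$3801: truthful payoff $424, deviation payoff $0 → loss $424.
$4641: outcomes coincide → loss $0.
$1953: truthful payoff $2272, deviation payoff $0 → loss $2272.
$2223: truthful payoff $2002, deviation payoff $0 → loss $2002.
$3131: truthful payoff $1094, deviation payoff $0 → loss $1094.
Total loss = $2551 + $1366 + $424 + $2272 + $2002 + $1094 = $9709.

$9709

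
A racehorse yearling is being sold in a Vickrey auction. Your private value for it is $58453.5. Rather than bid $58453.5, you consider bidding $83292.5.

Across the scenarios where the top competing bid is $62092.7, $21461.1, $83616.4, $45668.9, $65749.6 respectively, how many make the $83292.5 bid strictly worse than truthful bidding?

The deviation hurts exactly when the highest competing bid lies strictly between $58453.5 and $83292.5 — overbidding then wins at a price above your value.
$62092.7: inside the interval → strictly worse (loss $3639.2).
$21461.1: below both → same outcome either way.
$83616.4: above both → same outcome either way.
$45668.9: below both → same outcome either way.
$65749.6: inside the interval → strictly worse (loss $7296.1).
Count: 2.

2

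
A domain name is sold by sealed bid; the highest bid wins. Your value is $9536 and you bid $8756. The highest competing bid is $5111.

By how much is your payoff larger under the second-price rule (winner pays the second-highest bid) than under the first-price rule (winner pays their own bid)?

$3645

You have the highest bid, so you win under either rule.
Second-price: pay $5111 → payoff $4425.
First-price: pay your own bid $8756 → payoff $780.
Difference = $4425 − ($780) = $3645.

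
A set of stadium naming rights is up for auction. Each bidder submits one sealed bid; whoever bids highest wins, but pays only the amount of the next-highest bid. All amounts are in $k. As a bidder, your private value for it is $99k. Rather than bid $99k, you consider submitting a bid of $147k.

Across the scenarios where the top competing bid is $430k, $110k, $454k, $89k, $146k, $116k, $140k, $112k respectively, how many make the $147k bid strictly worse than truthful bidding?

The deviation hurts exactly when the highest competing bid lies strictly between $99k and $147k — overbidding then wins at a price above your value.
$430k: above both → same outcome either way.
$110k: inside the interval → strictly worse (loss $11k).
$454k: above both → same outcome either way.
$89k: below both → same outcome either way.
$146k: inside the interval → strictly worse (loss $47k).
$116k: inside the interval → strictly worse (loss $17k).
$140k: inside the interval → strictly worse (loss $41k).
$112k: inside the interval → strictly worse (loss $13k).
Count: 5.

5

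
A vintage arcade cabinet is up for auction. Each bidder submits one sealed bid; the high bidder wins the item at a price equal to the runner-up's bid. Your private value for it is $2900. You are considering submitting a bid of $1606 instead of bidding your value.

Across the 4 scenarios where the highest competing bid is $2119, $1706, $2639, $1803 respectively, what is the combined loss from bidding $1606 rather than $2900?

$3333

The deviation costs you only when the competing bid falls strictly between $1606 and $2900; elsewhere both bids give the same outcome.
$2119: truthful payoff $781, deviation payoff $0 → loss $781.
$1706: truthful payoff $1194, deviation payoff $0 → loss $1194.
$2639: truthful payoff $261, deviation payoff $0 → loss $261.
$1803: truthful payoff $1097, deviation payoff $0 → loss $1097.
Total loss = $781 + $1194 + $261 + $1097 = $3333.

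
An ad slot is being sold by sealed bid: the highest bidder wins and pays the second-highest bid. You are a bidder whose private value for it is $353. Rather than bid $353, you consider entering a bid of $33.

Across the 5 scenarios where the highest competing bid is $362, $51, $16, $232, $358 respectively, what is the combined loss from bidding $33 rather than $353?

$423

The deviation costs you only when the competing bid falls strictly between $33 and $353; elsewhere both bids give the same outcome.
$362: outcomes coincide → loss $0.
$51: truthful payoff $302, deviation payoff $0 → loss $302.
$16: outcomes coincide → loss $0.
$232: truthful payoff $121, deviation payoff $0 → loss $121.
$358: outcomes coincide → loss $0.
Total loss = $302 + $121 = $423.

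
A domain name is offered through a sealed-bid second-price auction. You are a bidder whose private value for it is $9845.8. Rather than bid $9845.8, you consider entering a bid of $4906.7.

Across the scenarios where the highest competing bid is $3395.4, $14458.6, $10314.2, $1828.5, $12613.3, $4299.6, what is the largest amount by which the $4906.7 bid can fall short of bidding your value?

$0

$3395.4: same outcome either way → loss $0.
$14458.6: same outcome either way → loss $0.
$10314.2: same outcome either way → loss $0.
$1828.5: same outcome either way → loss $0.
$12613.3: same outcome either way → loss $0.
$4299.6: same outcome either way → loss $0.
Maximum loss: $0.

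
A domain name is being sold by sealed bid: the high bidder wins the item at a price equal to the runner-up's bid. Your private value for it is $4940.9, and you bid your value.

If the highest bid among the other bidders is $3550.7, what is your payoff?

Your bid $4940.9 exceeds the highest competing bid $3550.7, so you win.
In a second-price auction the winner pays the second-highest bid, $3550.7.
Payoff = value − price = $4940.9 − $3550.7 = $1390.2.

$1390.2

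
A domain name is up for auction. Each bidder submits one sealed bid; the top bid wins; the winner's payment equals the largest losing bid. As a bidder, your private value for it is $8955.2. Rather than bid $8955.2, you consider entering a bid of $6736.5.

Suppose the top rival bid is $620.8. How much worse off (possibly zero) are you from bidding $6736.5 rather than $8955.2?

$0

Bidding your value $8955.2: you win (since $8955.2 > $620.8) and pay $620.8. Payoff $8334.4.
Bidding $6736.5: you win and pay $620.8. Payoff $8955.2 − $620.8 = $8334.4.
Difference = $8334.4 − $8334.4 = $0; both bids lead to the same outcome because the competing bid is below both your value and your alternative bid.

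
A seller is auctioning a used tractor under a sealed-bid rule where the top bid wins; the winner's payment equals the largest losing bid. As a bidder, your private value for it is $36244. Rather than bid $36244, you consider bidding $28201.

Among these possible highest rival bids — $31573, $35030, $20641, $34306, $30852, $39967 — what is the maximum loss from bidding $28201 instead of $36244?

$31573: truthful gives $4671, deviation gives $0 → loss $4671.
$35030: truthful gives $1214, deviation gives $0 → loss $1214.
$20641: same outcome either way → loss $0.
$34306: truthful gives $1938, deviation gives $0 → loss $1938.
$30852: truthful gives $5392, deviation gives $0 → loss $5392.
$39967: same outcome either way → loss $0.
Maximum loss: $5392.

$5392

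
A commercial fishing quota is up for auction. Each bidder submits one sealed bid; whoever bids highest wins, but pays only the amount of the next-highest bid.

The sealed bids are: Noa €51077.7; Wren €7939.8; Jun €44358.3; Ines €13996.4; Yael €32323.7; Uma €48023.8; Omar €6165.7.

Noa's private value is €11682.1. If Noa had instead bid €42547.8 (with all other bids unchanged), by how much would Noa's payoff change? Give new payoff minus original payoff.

The highest bid among the other bidders is €48023.8; Noa's bid doesn't change that.
Original bid €51077.7: Noa is highest, pays the top rival bid €48023.8; payoff €11682.1 − €48023.8 = −€36341.7.
Alternative bid €42547.8: Noa is not highest (top rival bid is €48023.8); payoff €0.
Change in payoff = €0 − (−€36341.7) = €36341.7.

€36341.7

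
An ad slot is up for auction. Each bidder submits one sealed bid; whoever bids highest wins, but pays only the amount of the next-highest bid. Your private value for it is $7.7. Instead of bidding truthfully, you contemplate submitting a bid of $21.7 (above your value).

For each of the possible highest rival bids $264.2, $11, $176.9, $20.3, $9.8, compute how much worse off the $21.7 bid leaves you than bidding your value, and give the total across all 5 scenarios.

The deviation costs you only when the competing bid falls strictly between $7.7 and $21.7; elsewhere both bids give the same outcome.
$264.2: outcomes coincide → loss $0.
$11: truthful payoff $0, deviation payoff −$3.3 → loss $3.3.
$176.9: outcomes coincide → loss $0.
$20.3: truthful payoff $0, deviation payoff −$12.6 → loss $12.6.
$9.8: truthful payoff $0, deviation payoff −$2.1 → loss $2.1.
Total loss = $3.3 + $12.6 + $2.1 = $18.

$18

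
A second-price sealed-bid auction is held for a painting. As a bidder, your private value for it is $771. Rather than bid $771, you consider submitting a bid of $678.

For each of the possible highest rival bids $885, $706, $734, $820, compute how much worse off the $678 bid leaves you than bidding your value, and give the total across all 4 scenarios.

The deviation costs you only when the competing bid falls strictly between $678 and $771; elsewhere both bids give the same outcome.
$885: outcomes coincide → loss $0.
$706: truthful payoff $65, deviation payoff $0 → loss $65.
$734: truthful payoff $37, deviation payoff $0 → loss $37.
$820: outcomes coincide → loss $0.
Total loss = $65 + $37 = $102.

$102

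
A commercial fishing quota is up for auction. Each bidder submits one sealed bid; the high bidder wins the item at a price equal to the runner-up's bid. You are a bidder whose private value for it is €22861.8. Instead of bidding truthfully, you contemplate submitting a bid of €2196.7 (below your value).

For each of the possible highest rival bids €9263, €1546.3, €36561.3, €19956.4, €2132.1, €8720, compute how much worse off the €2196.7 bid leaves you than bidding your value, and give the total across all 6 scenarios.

€30646

The deviation costs you only when the competing bid falls strictly between €2196.7 and €22861.8; elsewhere both bids give the same outcome.
€9263: truthful payoff €13598.8, deviation payoff €0 → loss €13598.8.
€1546.3: outcomes coincide → loss €0.
€36561.3: outcomes coincide → loss €0.
€19956.4: truthful payoff €2905.4, deviation payoff €0 → loss €2905.4.
€2132.1: outcomes coincide → loss €0.
€8720: truthful payoff €14141.8, deviation payoff €0 → loss €14141.8.
Total loss = €13598.8 + €2905.4 + €14141.8 = €30646.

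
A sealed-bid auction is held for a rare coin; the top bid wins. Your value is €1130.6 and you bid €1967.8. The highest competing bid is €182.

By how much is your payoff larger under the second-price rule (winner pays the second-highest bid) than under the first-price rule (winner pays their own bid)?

€1785.8

You have the highest bid, so you win under either rule.
Second-price: pay €182 → payoff €948.6.
First-price: pay your own bid €1967.8 → payoff −€837.2.
Difference = €948.6 − (−€837.2) = €1785.8.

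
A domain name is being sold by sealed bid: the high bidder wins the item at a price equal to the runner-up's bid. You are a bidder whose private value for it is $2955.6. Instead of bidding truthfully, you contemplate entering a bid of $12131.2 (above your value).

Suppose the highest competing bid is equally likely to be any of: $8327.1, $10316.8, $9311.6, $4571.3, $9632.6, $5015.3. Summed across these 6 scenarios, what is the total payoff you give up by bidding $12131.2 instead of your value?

The deviation costs you only when the competing bid falls strictly between $2955.6 and $12131.2; elsewhere both bids give the same outcome.
$8327.1: truthful payoff $0, deviation payoff −$5371.5 → loss $5371.5.
$10316.8: truthful payoff $0, deviation payoff −$7361.2 → loss $7361.2.
$9311.6: truthful payoff $0, deviation payoff −$6356 → loss $6356.
$4571.3: truthful payoff $0, deviation payoff −$1615.7 → loss $1615.7.
$9632.6: truthful payoff $0, deviation payoff −$6677 → loss $6677.
$5015.3: truthful payoff $0, deviation payoff −$2059.7 → loss $2059.7.
Total loss = $5371.5 + $7361.2 + $6356 + $1615.7 + $6677 + $2059.7 = $29441.1.

$29441.1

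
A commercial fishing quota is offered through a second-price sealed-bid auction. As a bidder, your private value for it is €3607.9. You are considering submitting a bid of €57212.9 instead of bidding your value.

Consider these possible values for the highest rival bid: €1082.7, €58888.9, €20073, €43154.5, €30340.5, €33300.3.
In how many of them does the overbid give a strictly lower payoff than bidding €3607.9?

4

The deviation hurts exactly when the highest competing bid lies strictly between €3607.9 and €57212.9 — overbidding then wins at a price above your value.
€1082.7: below both → same outcome either way.
€58888.9: above both → same outcome either way.
€20073: inside the interval → strictly worse (loss €16465.1).
€43154.5: inside the interval → strictly worse (loss €39546.6).
€30340.5: inside the interval → strictly worse (loss €26732.6).
€33300.3: inside the interval → strictly worse (loss €29692.4).
Count: 4.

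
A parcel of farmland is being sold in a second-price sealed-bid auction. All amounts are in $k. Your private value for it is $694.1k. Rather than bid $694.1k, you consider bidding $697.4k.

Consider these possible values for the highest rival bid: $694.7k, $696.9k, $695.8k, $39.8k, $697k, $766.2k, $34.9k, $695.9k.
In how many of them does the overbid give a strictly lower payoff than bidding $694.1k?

The deviation hurts exactly when the highest competing bid lies strictly between $694.1k and $697.4k — overbidding then wins at a price above your value.
$694.7k: inside the interval → strictly worse (loss $0.6k).
$696.9k: inside the interval → strictly worse (loss $2.8k).
$695.8k: inside the interval → strictly worse (loss $1.7k).
$39.8k: below both → same outcome either way.
$697k: inside the interval → strictly worse (loss $2.9k).
$766.2k: above both → same outcome either way.
$34.9k: below both → same outcome either way.
$695.9k: inside the interval → strictly worse (loss $1.8k).
Count: 5.

5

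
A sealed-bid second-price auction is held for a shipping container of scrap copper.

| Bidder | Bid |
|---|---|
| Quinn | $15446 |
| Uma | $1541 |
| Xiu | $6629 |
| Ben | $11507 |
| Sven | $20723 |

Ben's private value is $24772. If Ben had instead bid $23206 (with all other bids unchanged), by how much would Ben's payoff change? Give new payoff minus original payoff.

The highest bid among the other bidders is $20723; Ben's bid doesn't change that.
Original bid $11507: Ben is not highest (top rival bid is $20723); payoff $0.
Alternative bid $23206: Ben is highest, pays the top rival bid $20723; payoff $24772 − $20723 = $4049.
Change in payoff = $4049 − ($0) = $4049.

$4049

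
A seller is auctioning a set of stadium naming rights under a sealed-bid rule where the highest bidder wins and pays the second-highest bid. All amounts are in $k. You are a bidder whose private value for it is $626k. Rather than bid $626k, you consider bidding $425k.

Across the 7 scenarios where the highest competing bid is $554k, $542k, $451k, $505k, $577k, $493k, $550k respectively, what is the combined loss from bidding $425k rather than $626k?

$710k

The deviation costs you only when the competing bid falls strictly between $425k and $626k; elsewhere both bids give the same outcome.
$554k: truthful payoff $72k, deviation payoff $0k → loss $72k.
$542k: truthful payoff $84k, deviation payoff $0k → loss $84k.
$451k: truthful payoff $175k, deviation payoff $0k → loss $175k.
$505k: truthful payoff $121k, deviation payoff $0k → loss $121k.
$577k: truthful payoff $49k, deviation payoff $0k → loss $49k.
$493k: truthful payoff $133k, deviation payoff $0k → loss $133k.
$550k: truthful payoff $76k, deviation payoff $0k → loss $76k.
Total loss = $72k + $84k + $175k + $121k + $49k + $133k + $76k = $710k.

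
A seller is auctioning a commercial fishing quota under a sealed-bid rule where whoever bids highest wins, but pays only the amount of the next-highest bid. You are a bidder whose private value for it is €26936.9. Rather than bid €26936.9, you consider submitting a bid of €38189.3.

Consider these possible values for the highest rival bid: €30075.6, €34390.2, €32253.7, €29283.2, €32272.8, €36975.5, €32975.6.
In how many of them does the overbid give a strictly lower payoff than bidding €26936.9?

7

The deviation hurts exactly when the highest competing bid lies strictly between €26936.9 and €38189.3 — overbidding then wins at a price above your value.
€30075.6: inside the interval → strictly worse (loss €3138.7).
€34390.2: inside the interval → strictly worse (loss €7453.3).
€32253.7: inside the interval → strictly worse (loss €5316.8).
€29283.2: inside the interval → strictly worse (loss €2346.3).
€32272.8: inside the interval → strictly worse (loss €5335.9).
€36975.5: inside the interval → strictly worse (loss €10038.6).
€32975.6: inside the interval → strictly worse (loss €6038.7).
Count: 7.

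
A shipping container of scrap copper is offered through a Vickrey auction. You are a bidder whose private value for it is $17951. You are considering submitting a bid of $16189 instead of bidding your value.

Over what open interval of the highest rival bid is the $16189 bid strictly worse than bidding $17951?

($16189, $17951)

If the competing bid is below $16189, both bids win at the same price — no difference.
If it is above $17951, both bids lose — no difference.
If it lies strictly between $16189 and $17951, bidding your value wins at a price below your value (positive payoff) while bidding $16189 loses (payoff 0).
So the deviation strictly hurts on the open interval ($16189, $17951).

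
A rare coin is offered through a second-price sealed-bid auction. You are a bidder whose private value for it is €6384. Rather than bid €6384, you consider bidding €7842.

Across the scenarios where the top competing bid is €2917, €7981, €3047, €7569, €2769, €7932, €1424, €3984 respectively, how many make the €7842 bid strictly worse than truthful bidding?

The deviation hurts exactly when the highest competing bid lies strictly between €6384 and €7842 — overbidding then wins at a price above your value.
€2917: below both → same outcome either way.
€7981: above both → same outcome either way.
€3047: below both → same outcome either way.
€7569: inside the interval → strictly worse (loss €1185).
€2769: below both → same outcome either way.
€7932: above both → same outcome either way.
€1424: below both → same outcome either way.
€3984: below both → same outcome either way.
Count: 1.

1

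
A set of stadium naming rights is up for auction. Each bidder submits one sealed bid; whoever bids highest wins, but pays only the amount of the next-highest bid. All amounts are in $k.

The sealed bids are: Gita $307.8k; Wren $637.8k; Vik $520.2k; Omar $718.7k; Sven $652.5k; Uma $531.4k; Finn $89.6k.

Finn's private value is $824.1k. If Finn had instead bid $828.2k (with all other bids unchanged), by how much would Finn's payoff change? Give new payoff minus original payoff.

$105.4k

The highest bid among the other bidders is $718.7k; Finn's bid doesn't change that.
Original bid $89.6k: Finn is not highest (top rival bid is $718.7k); payoff $0k.
Alternative bid $828.2k: Finn is highest, pays the top rival bid $718.7k; payoff $824.1k − $718.7k = $105.4k.
Change in payoff = $105.4k − ($0k) = $105.4k.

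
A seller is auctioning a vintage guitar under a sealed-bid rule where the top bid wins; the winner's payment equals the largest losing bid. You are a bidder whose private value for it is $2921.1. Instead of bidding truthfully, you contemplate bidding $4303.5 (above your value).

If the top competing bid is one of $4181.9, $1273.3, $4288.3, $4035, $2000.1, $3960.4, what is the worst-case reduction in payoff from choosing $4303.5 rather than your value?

$1367.2

$4181.9: truthful gives $0, deviation gives −$1260.8 → loss $1260.8.
$1273.3: same outcome either way → loss $0.
$4288.3: truthful gives $0, deviation gives −$1367.2 → loss $1367.2.
$4035: truthful gives $0, deviation gives −$1113.9 → loss $1113.9.
$2000.1: same outcome either way → loss $0.
$3960.4: truthful gives $0, deviation gives −$1039.3 → loss $1039.3.
Maximum loss: $1367.2.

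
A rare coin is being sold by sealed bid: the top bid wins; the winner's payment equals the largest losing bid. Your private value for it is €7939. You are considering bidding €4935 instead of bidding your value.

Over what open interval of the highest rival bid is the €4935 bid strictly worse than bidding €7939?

(€4935, €7939)

If the competing bid is below €4935, both bids win at the same price — no difference.
If it is above €7939, both bids lose — no difference.
If it lies strictly between €4935 and €7939, bidding your value wins at a price below your value (positive payoff) while bidding €4935 loses (payoff 0).
So the deviation strictly hurts on the open interval (€4935, €7939).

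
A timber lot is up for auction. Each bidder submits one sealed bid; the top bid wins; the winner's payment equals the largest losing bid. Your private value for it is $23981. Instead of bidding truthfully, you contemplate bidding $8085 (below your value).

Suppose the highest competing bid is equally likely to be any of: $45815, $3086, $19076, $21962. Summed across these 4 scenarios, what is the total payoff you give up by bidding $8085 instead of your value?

The deviation costs you only when the competing bid falls strictly between $8085 and $23981; elsewhere both bids give the same outcome.
$45815: outcomes coincide → loss $0.
$3086: outcomes coincide → loss $0.
$19076: truthful payoff $4905, deviation payoff $0 → loss $4905.
$21962: truthful payoff $2019, deviation payoff $0 → loss $2019.
Total loss = $4905 + $2019 = $6924.
Because the price is fixed by the runner-up's bid, deviating from your value can only change a good outcome into a bad one — never the reverse.

$6924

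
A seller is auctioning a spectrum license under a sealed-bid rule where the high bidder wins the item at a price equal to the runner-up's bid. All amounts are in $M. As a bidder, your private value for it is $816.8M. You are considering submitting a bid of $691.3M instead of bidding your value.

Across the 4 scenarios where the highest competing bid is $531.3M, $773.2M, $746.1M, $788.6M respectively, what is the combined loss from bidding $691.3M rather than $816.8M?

$142.5M

The deviation costs you only when the competing bid falls strictly between $691.3M and $816.8M; elsewhere both bids give the same outcome.
$531.3M: outcomes coincide → loss $0M.
$773.2M: truthful payoff $43.6M, deviation payoff $0M → loss $43.6M.
$746.1M: truthful payoff $70.7M, deviation payoff $0M → loss $70.7M.
$788.6M: truthful payoff $28.2M, deviation payoff $0M → loss $28.2M.
Total loss = $43.6M + $70.7M + $28.2M = $142.5M.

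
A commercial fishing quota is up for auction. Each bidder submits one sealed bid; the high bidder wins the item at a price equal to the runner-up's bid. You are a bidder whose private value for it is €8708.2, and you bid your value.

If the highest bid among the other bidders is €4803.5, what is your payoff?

Your bid €8708.2 exceeds the highest competing bid €4803.5, so you win.
In a second-price auction the winner pays the second-highest bid, €4803.5.
Payoff = value − price = €8708.2 − €4803.5 = €3904.7.

€3904.7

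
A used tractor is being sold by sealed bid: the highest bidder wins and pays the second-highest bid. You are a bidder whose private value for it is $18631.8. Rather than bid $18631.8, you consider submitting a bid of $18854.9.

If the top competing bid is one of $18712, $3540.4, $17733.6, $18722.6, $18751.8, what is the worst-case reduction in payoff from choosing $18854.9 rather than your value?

$120

$18712: truthful gives $0, deviation gives −$80.2 → loss $80.2.
$3540.4: same outcome either way → loss $0.
$17733.6: same outcome either way → loss $0.
$18722.6: truthful gives $0, deviation gives −$90.8 → loss $90.8.
$18751.8: truthful gives $0, deviation gives −$120 → loss $120.
Maximum loss: $120.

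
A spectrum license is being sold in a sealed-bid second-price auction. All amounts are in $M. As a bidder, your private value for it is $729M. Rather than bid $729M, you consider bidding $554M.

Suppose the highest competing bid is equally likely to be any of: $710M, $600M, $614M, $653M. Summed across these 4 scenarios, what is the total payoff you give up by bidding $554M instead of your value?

$339M

The deviation costs you only when the competing bid falls strictly between $554M and $729M; elsewhere both bids give the same outcome.
$710M: truthful payoff $19M, deviation payoff $0M → loss $19M.
$600M: truthful payoff $129M, deviation payoff $0M → loss $129M.
$614M: truthful payoff $115M, deviation payoff $0M → loss $115M.
$653M: truthful payoff $76M, deviation payoff $0M → loss $76M.
Total loss = $19M + $129M + $115M + $76M = $339M.
Because the price is fixed by the runner-up's bid, deviating from your value can only change a good outcome into a bad one — never the reverse.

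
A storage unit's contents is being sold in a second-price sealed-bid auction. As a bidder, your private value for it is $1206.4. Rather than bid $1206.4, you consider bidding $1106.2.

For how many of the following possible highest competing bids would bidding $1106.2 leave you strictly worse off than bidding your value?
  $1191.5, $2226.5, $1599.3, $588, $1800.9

1

The deviation hurts exactly when the highest competing bid lies strictly between $1106.2 and $1206.4 — underbidding then forfeits a profitable win.
$1191.5: inside the interval → strictly worse (loss $14.9).
$2226.5: above both → same outcome either way.
$1599.3: above both → same outcome either way.
$588: below both → same outcome either way.
$1800.9: above both → same outcome either way.
Count: 1.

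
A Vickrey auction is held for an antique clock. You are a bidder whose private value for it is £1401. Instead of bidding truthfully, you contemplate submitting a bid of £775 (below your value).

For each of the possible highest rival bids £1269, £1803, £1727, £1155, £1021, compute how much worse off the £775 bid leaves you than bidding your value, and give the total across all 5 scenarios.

£758

The deviation costs you only when the competing bid falls strictly between £775 and £1401; elsewhere both bids give the same outcome.
£1269: truthful payoff £132, deviation payoff £0 → loss £132.
£1803: outcomes coincide → loss £0.
£1727: outcomes coincide → loss £0.
£1155: truthful payoff £246, deviation payoff £0 → loss £246.
£1021: truthful payoff £380, deviation payoff £0 → loss £380.
Total loss = £132 + £246 + £380 = £758.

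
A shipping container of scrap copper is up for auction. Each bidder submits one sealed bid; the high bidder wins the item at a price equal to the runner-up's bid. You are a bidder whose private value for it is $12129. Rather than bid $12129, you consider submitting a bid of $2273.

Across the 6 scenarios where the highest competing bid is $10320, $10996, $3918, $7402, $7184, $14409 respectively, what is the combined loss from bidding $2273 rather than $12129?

$20825

The deviation costs you only when the competing bid falls strictly between $2273 and $12129; elsewhere both bids give the same outcome.
$10320: truthful payoff $1809, deviation payoff $0 → loss $1809.
$10996: truthful payoff $1133, deviation payoff $0 → loss $1133.
$3918: truthful payoff $8211, deviation payoff $0 → loss $8211.
$7402: truthful payoff $4727, deviation payoff $0 → loss $4727.
$7184: truthful payoff $4945, deviation payoff $0 → loss $4945.
$14409: outcomes coincide → loss $0.
Total loss = $1809 + $1133 + $8211 + $4727 + $4945 = $20825.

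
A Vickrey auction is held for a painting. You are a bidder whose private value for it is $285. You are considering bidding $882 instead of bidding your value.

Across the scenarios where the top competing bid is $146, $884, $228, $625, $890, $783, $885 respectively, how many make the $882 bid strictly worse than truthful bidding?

The deviation hurts exactly when the highest competing bid lies strictly between $285 and $882 — overbidding then wins at a price above your value.
$146: below both → same outcome either way.
$884: above both → same outcome either way.
$228: below both → same outcome either way.
$625: inside the interval → strictly worse (loss $340).
$890: above both → same outcome either way.
$783: inside the interval → strictly worse (loss $498).
$885: above both → same outcome either way.
Count: 2.

2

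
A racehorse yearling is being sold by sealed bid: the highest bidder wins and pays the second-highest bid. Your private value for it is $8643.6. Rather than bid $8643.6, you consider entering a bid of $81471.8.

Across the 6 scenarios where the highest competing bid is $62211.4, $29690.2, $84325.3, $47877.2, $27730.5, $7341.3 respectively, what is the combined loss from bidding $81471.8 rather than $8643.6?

$132934.9

The deviation costs you only when the competing bid falls strictly between $8643.6 and $81471.8; elsewhere both bids give the same outcome.
$62211.4: truthful payoff $0, deviation payoff −$53567.8 → loss $53567.8.
$29690.2: truthful payoff $0, deviation payoff −$21046.6 → loss $21046.6.
$84325.3: outcomes coincide → loss $0.
$47877.2: truthful payoff $0, deviation payoff −$39233.6 → loss $39233.6.
$27730.5: truthful payoff $0, deviation payoff −$19086.9 → loss $19086.9.
$7341.3: outcomes coincide → loss $0.
Total loss = $53567.8 + $21046.6 + $39233.6 + $19086.9 = $132934.9.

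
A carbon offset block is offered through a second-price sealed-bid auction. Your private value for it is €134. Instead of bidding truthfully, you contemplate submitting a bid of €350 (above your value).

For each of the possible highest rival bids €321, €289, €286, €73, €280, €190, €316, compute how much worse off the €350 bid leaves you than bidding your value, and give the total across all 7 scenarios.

€878

The deviation costs you only when the competing bid falls strictly between €134 and €350; elsewhere both bids give the same outcome.
€321: truthful payoff €0, deviation payoff −€187 → loss €187.
€289: truthful payoff €0, deviation payoff −€155 → loss €155.
€286: truthful payoff €0, deviation payoff −€152 → loss €152.
€73: outcomes coincide → loss €0.
€280: truthful payoff €0, deviation payoff −€146 → loss €146.
€190: truthful payoff €0, deviation payoff −€56 → loss €56.
€316: truthful payoff €0, deviation payoff −€182 → loss €182.
Total loss = €187 + €155 + €152 + €146 + €56 + €182 = €878.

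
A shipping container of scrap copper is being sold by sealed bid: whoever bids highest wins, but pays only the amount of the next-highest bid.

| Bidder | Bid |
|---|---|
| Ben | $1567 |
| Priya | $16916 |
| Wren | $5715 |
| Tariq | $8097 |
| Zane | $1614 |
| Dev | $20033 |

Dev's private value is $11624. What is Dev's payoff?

−$5292

Highest bid: Dev at $20033, so Dev wins.
Second-highest bid: Priya at $16916 — that is the price the winner pays.
Dev's payoff = value − price = $11624 − $16916 = −$5292.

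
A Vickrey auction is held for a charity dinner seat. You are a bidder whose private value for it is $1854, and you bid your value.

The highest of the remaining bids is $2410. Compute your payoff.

$0

Your bid $1854 is below the highest competing bid $2410, so you lose.
A losing bidder pays nothing and receives nothing: payoff = $0.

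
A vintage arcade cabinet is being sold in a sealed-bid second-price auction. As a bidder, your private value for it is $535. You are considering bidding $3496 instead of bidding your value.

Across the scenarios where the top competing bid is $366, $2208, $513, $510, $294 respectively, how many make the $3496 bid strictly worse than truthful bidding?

The deviation hurts exactly when the highest competing bid lies strictly between $535 and $3496 — overbidding then wins at a price above your value.
$366: below both → same outcome either way.
$2208: inside the interval → strictly worse (loss $1673).
$513: below both → same outcome either way.
$510: below both → same outcome either way.
$294: below both → same outcome either way.
Count: 1.

1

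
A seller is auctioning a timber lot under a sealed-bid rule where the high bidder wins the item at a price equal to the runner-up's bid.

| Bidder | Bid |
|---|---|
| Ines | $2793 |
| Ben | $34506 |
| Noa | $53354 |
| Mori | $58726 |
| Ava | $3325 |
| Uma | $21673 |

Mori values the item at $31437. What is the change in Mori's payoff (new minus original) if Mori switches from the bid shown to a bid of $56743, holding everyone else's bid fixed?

$0

The highest bid among the other bidders is $53354; Mori's bid doesn't change that.
Original bid $58726: Mori is highest, pays the top rival bid $53354; payoff $31437 − $53354 = −$21917.
Alternative bid $56743: Mori is highest, pays the top rival bid $53354; payoff $31437 − $53354 = −$21917.
Change in payoff = −$21917 − (−$21917) = $0.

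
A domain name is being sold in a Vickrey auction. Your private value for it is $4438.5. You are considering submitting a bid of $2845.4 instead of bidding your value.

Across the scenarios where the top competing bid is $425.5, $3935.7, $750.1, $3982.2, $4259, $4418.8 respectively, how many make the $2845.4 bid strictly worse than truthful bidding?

The deviation hurts exactly when the highest competing bid lies strictly between $2845.4 and $4438.5 — underbidding then forfeits a profitable win.
$425.5: below both → same outcome either way.
$3935.7: inside the interval → strictly worse (loss $502.8).
$750.1: below both → same outcome either way.
$3982.2: inside the interval → strictly worse (loss $456.3).
$4259: inside the interval → strictly worse (loss $179.5).
$4418.8: inside the interval → strictly worse (loss $19.7).
Count: 4.

4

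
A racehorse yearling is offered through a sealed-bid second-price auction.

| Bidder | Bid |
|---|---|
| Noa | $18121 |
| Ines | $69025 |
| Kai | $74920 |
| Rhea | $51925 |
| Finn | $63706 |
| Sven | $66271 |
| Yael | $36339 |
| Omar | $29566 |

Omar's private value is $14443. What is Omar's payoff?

Highest bid: Kai at $74920, so Kai wins.
Second-highest bid: Ines at $69025 — that is the price the winner pays.
Omar did not win, so Omar pays nothing and receives nothing: payoff $0.

$0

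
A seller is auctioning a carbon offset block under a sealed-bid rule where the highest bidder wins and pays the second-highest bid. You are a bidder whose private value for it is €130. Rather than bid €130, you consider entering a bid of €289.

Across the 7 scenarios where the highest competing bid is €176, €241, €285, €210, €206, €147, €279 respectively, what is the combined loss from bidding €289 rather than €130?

The deviation costs you only when the competing bid falls strictly between €130 and €289; elsewhere both bids give the same outcome.
€176: truthful payoff €0, deviation payoff −€46 → loss €46.
€241: truthful payoff €0, deviation payoff −€111 → loss €111.
€285: truthful payoff €0, deviation payoff −€155 → loss €155.
€210: truthful payoff €0, deviation payoff −€80 → loss €80.
€206: truthful payoff €0, deviation payoff −€76 → loss €76.
€147: truthful payoff €0, deviation payoff −€17 → loss €17.
€279: truthful payoff €0, deviation payoff −€149 → loss €149.
Total loss = €46 + €111 + €155 + €80 + €76 + €17 + €149 = €634.

€634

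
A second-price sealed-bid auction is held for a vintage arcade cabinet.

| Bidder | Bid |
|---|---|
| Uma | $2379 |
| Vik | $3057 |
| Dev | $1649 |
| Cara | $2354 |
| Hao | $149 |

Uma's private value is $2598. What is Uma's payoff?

$0

Highest bid: Vik at $3057, so Vik wins.
Second-highest bid: Uma at $2379 — that is the price the winner pays.
Uma did not win, so Uma pays nothing and receives nothing: payoff $0.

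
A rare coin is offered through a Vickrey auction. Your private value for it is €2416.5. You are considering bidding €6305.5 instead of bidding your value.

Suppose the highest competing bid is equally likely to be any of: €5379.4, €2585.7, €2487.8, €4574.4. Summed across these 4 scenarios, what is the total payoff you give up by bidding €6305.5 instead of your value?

The deviation costs you only when the competing bid falls strictly between €2416.5 and €6305.5; elsewhere both bids give the same outcome.
€5379.4: truthful payoff €0, deviation payoff −€2962.9 → loss €2962.9.
€2585.7: truthful payoff €0, deviation payoff −€169.2 → loss €169.2.
€2487.8: truthful payoff €0, deviation payoff −€71.3 → loss €71.3.
€4574.4: truthful payoff €0, deviation payoff −€2157.9 → loss €2157.9.
Total loss = €2962.9 + €169.2 + €71.3 + €2157.9 = €5361.3.

€5361.3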